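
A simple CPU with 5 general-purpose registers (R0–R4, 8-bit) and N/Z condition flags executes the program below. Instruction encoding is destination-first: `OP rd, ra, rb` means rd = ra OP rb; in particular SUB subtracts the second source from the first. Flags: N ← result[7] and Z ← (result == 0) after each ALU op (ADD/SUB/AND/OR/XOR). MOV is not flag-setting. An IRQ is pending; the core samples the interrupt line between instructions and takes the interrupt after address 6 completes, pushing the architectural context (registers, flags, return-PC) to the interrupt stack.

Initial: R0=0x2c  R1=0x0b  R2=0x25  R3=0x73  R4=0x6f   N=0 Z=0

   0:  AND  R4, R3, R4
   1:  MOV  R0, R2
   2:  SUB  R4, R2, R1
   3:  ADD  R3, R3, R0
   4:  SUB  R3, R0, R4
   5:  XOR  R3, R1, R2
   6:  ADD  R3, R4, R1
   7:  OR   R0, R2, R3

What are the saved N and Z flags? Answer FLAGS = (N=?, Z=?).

after  0: R0=0x2c R1=0x0b R2=0x25 R3=0x73 R4=0x63  N=0 Z=0
after  1: R0=0x25 R1=0x0b R2=0x25 R3=0x73 R4=0x63  N=0 Z=0
after  2: R0=0x25 R1=0x0b R2=0x25 R3=0x73 R4=0x1a  N=0 Z=0
after  3: R0=0x25 R1=0x0b R2=0x25 R3=0x98 R4=0x1a  N=1 Z=0
after  4: R0=0x25 R1=0x0b R2=0x25 R3=0x0b R4=0x1a  N=0 Z=0
after  5: R0=0x25 R1=0x0b R2=0x25 R3=0x2e R4=0x1a  N=0 Z=0
after  6: R0=0x25 R1=0x0b R2=0x25 R3=0x25 R4=0x1a  N=0 Z=0
-- IRQ taken; context saved, return-PC = 7 --

FLAGS = (N=0, Z=0)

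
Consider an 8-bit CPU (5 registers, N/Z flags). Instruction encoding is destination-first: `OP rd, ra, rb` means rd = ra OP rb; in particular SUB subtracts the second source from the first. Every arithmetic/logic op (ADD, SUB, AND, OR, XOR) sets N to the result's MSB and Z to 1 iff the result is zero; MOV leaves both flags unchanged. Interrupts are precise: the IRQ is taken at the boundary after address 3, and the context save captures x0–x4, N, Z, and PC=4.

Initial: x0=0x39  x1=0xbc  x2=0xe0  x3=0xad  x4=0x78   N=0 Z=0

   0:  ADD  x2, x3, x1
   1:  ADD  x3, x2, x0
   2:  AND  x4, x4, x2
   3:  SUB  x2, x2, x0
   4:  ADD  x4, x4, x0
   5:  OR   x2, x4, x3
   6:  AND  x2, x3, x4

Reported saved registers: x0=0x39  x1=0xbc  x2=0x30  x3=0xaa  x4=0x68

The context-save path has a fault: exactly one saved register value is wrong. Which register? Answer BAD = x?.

after  0: x0=0x39 x1=0xbc x2=0x69 x3=0xad x4=0x78  N=0 Z=0
after  1: x0=0x39 x1=0xbc x2=0x69 x3=0xa2 x4=0x78  N=1 Z=0
after  2: x0=0x39 x1=0xbc x2=0x69 x3=0xa2 x4=0x68  N=0 Z=0
after  3: x0=0x39 x1=0xbc x2=0x30 x3=0xa2 x4=0x68  N=0 Z=0
-- IRQ taken; context saved, return-PC = 4 --
mismatch: x3: reported 0xaa vs actual 0xa2

BAD = x3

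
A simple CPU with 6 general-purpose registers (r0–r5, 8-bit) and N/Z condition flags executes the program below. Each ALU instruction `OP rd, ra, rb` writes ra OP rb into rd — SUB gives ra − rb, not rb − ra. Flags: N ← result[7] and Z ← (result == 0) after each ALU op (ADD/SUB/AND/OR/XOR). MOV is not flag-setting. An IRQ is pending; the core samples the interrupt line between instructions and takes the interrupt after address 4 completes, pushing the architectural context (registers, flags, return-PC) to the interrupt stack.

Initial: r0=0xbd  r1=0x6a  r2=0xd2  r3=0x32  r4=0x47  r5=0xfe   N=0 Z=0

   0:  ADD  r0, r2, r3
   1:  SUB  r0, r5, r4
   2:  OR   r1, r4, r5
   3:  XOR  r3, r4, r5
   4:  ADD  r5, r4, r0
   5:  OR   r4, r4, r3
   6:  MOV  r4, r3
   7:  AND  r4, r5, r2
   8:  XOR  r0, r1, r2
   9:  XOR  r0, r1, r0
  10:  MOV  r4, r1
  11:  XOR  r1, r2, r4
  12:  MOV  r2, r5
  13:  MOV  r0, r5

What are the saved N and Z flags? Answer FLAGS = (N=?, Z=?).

FLAGS = (N=1, Z=0)

after  0: r0=0x04 r1=0x6a r2=0xd2 r3=0x32 r4=0x47 r5=0xfe  N=0 Z=0
after  1: r0=0xb7 r1=0x6a r2=0xd2 r3=0x32 r4=0x47 r5=0xfe  N=1 Z=0
after  2: r0=0xb7 r1=0xff r2=0xd2 r3=0x32 r4=0x47 r5=0xfe  N=1 Z=0
after  3: r0=0xb7 r1=0xff r2=0xd2 r3=0xb9 r4=0x47 r5=0xfe  N=1 Z=0
after  4: r0=0xb7 r1=0xff r2=0xd2 r3=0xb9 r4=0x47 r5=0xfe  N=1 Z=0
-- IRQ taken; context saved, return-PC = 5 --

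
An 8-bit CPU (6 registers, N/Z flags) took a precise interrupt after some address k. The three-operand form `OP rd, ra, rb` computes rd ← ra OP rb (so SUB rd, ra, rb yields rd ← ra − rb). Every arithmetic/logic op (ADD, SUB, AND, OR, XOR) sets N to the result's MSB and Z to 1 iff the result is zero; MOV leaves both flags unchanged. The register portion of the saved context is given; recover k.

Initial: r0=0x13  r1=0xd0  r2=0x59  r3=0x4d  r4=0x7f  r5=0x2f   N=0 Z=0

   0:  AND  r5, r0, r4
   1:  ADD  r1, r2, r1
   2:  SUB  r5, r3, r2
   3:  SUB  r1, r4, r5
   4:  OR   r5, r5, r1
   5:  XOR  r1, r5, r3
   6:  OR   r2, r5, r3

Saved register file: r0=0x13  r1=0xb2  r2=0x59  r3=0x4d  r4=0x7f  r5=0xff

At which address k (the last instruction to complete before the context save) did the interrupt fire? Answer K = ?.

K = 5

after  0: r0=0x13 r1=0xd0 r2=0x59 r3=0x4d r4=0x7f r5=0x13  N=0 Z=0
after  1: r0=0x13 r1=0x29 r2=0x59 r3=0x4d r4=0x7f r5=0x13  N=0 Z=0
after  2: r0=0x13 r1=0x29 r2=0x59 r3=0x4d r4=0x7f r5=0xf4  N=1 Z=0
after  3: r0=0x13 r1=0x8b r2=0x59 r3=0x4d r4=0x7f r5=0xf4  N=1 Z=0
after  4: r0=0x13 r1=0x8b r2=0x59 r3=0x4d r4=0x7f r5=0xff  N=1 Z=0
after  5: r0=0x13 r1=0xb2 r2=0x59 r3=0x4d r4=0x7f r5=0xff  N=1 Z=0
-- IRQ taken; context saved, return-PC = 6 --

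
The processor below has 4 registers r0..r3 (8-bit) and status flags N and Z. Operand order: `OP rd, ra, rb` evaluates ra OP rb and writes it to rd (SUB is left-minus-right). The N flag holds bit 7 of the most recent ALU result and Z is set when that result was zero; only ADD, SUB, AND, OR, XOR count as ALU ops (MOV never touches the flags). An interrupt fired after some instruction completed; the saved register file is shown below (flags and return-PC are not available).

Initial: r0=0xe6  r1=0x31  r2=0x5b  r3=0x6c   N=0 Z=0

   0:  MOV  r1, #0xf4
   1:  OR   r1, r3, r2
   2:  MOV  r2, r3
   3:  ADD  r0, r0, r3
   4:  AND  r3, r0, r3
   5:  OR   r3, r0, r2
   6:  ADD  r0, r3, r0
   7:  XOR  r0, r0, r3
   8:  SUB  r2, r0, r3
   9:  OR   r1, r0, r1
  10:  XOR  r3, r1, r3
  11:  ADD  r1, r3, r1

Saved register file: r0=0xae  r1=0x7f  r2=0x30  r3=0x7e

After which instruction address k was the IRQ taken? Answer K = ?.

K = 8

after  0: r0=0xe6 r1=0xf4 r2=0x5b r3=0x6c  N=0 Z=0
after  1: r0=0xe6 r1=0x7f r2=0x5b r3=0x6c  N=0 Z=0
after  2: r0=0xe6 r1=0x7f r2=0x6c r3=0x6c  N=0 Z=0
after  3: r0=0x52 r1=0x7f r2=0x6c r3=0x6c  N=0 Z=0
after  4: r0=0x52 r1=0x7f r2=0x6c r3=0x40  N=0 Z=0
after  5: r0=0x52 r1=0x7f r2=0x6c r3=0x7e  N=0 Z=0
after  6: r0=0xd0 r1=0x7f r2=0x6c r3=0x7e  N=1 Z=0
after  7: r0=0xae r1=0x7f r2=0x6c r3=0x7e  N=1 Z=0
after  8: r0=0xae r1=0x7f r2=0x30 r3=0x7e  N=0 Z=0
-- IRQ taken; context saved, return-PC = 9 --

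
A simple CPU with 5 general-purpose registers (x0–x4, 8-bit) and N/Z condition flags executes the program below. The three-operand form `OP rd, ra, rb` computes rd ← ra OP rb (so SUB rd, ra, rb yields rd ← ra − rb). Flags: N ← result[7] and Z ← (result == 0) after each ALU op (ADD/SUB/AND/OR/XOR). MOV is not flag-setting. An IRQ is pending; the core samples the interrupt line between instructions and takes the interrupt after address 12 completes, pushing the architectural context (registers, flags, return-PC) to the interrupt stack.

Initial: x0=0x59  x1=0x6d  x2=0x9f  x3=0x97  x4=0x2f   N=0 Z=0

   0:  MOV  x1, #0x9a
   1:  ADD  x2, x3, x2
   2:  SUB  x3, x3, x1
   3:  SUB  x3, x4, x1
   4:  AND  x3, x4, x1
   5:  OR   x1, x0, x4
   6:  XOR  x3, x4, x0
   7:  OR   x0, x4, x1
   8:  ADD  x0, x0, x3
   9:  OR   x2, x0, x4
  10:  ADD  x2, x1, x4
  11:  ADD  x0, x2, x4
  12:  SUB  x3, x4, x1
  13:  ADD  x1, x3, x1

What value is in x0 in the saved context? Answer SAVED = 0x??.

after  0: x0=0x59 x1=0x9a x2=0x9f x3=0x97 x4=0x2f  N=0 Z=0
after  1: x0=0x59 x1=0x9a x2=0x36 x3=0x97 x4=0x2f  N=0 Z=0
after  2: x0=0x59 x1=0x9a x2=0x36 x3=0xfd x4=0x2f  N=1 Z=0
after  3: x0=0x59 x1=0x9a x2=0x36 x3=0x95 x4=0x2f  N=1 Z=0
after  4: x0=0x59 x1=0x9a x2=0x36 x3=0x0a x4=0x2f  N=0 Z=0
after  5: x0=0x59 x1=0x7f x2=0x36 x3=0x0a x4=0x2f  N=0 Z=0
after  6: x0=0x59 x1=0x7f x2=0x36 x3=0x76 x4=0x2f  N=0 Z=0
after  7: x0=0x7f x1=0x7f x2=0x36 x3=0x76 x4=0x2f  N=0 Z=0
after  8: x0=0xf5 x1=0x7f x2=0x36 x3=0x76 x4=0x2f  N=1 Z=0
after  9: x0=0xf5 x1=0x7f x2=0xff x3=0x76 x4=0x2f  N=1 Z=0
after 10: x0=0xf5 x1=0x7f x2=0xae x3=0x76 x4=0x2f  N=1 Z=0
after 11: x0=0xdd x1=0x7f x2=0xae x3=0x76 x4=0x2f  N=1 Z=0
after 12: x0=0xdd x1=0x7f x2=0xae x3=0xb0 x4=0x2f  N=1 Z=0
-- IRQ taken; context saved, return-PC = 13 --

SAVED = 0xdd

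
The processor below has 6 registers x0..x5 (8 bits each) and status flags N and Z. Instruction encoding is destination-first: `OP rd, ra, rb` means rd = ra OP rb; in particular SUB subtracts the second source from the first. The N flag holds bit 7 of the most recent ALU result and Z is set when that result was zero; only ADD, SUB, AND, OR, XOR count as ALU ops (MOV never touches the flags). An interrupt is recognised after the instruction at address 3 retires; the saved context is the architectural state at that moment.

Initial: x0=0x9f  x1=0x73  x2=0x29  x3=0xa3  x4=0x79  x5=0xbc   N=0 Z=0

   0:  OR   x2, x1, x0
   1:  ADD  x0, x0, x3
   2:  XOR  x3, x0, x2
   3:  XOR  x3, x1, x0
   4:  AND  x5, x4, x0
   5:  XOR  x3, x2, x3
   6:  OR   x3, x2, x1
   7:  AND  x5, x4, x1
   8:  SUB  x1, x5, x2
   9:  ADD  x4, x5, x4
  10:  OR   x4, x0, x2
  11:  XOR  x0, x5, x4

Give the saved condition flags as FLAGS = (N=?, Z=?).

FLAGS = (N=0, Z=0)

after  0: x0=0x9f x1=0x73 x2=0xff x3=0xa3 x4=0x79 x5=0xbc  N=1 Z=0
after  1: x0=0x42 x1=0x73 x2=0xff x3=0xa3 x4=0x79 x5=0xbc  N=0 Z=0
after  2: x0=0x42 x1=0x73 x2=0xff x3=0xbd x4=0x79 x5=0xbc  N=1 Z=0
after  3: x0=0x42 x1=0x73 x2=0xff x3=0x31 x4=0x79 x5=0xbc  N=0 Z=0
-- IRQ taken; context saved, return-PC = 4 --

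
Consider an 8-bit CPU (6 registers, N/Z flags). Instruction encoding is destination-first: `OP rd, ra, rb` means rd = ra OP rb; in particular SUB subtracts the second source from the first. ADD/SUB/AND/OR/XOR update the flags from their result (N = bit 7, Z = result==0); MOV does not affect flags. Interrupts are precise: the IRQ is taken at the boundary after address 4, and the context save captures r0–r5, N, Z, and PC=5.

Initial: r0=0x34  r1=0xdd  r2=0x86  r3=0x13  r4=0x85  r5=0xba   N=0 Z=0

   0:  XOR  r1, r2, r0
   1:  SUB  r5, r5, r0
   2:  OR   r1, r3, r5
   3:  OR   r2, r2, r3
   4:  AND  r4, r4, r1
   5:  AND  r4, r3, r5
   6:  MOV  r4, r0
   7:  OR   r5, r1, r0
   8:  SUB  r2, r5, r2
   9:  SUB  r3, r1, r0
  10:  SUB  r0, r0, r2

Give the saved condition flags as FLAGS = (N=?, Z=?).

after  0: r0=0x34 r1=0xb2 r2=0x86 r3=0x13 r4=0x85 r5=0xba  N=1 Z=0
after  1: r0=0x34 r1=0xb2 r2=0x86 r3=0x13 r4=0x85 r5=0x86  N=1 Z=0
after  2: r0=0x34 r1=0x97 r2=0x86 r3=0x13 r4=0x85 r5=0x86  N=1 Z=0
after  3: r0=0x34 r1=0x97 r2=0x97 r3=0x13 r4=0x85 r5=0x86  N=1 Z=0
after  4: r0=0x34 r1=0x97 r2=0x97 r3=0x13 r4=0x85 r5=0x86  N=1 Z=0
-- IRQ taken; context saved, return-PC = 5 --

FLAGS = (N=1, Z=0)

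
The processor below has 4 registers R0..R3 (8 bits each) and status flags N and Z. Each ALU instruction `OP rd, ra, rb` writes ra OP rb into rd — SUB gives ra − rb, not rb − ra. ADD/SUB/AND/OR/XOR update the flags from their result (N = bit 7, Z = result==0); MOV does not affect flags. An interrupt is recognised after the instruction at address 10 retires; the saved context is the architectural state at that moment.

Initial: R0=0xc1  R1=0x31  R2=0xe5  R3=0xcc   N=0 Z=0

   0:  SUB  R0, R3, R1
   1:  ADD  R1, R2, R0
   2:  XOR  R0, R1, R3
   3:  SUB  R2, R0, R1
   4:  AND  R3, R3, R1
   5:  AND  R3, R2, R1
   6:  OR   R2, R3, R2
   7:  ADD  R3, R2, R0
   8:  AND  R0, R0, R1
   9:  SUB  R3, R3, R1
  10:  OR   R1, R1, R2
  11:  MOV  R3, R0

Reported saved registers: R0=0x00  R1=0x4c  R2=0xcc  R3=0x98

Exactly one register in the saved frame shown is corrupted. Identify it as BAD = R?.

BAD = R1

after  0: R0=0x9b R1=0x31 R2=0xe5 R3=0xcc  N=1 Z=0
after  1: R0=0x9b R1=0x80 R2=0xe5 R3=0xcc  N=1 Z=0
after  2: R0=0x4c R1=0x80 R2=0xe5 R3=0xcc  N=0 Z=0
after  3: R0=0x4c R1=0x80 R2=0xcc R3=0xcc  N=1 Z=0
after  4: R0=0x4c R1=0x80 R2=0xcc R3=0x80  N=1 Z=0
after  5: R0=0x4c R1=0x80 R2=0xcc R3=0x80  N=1 Z=0
after  6: R0=0x4c R1=0x80 R2=0xcc R3=0x80  N=1 Z=0
after  7: R0=0x4c R1=0x80 R2=0xcc R3=0x18  N=0 Z=0
after  8: R0=0x00 R1=0x80 R2=0xcc R3=0x18  N=0 Z=1
after  9: R0=0x00 R1=0x80 R2=0xcc R3=0x98  N=1 Z=0
after 10: R0=0x00 R1=0xcc R2=0xcc R3=0x98  N=1 Z=0
-- IRQ taken; context saved, return-PC = 11 --
mismatch: R1: reported 0x4c vs actual 0xcc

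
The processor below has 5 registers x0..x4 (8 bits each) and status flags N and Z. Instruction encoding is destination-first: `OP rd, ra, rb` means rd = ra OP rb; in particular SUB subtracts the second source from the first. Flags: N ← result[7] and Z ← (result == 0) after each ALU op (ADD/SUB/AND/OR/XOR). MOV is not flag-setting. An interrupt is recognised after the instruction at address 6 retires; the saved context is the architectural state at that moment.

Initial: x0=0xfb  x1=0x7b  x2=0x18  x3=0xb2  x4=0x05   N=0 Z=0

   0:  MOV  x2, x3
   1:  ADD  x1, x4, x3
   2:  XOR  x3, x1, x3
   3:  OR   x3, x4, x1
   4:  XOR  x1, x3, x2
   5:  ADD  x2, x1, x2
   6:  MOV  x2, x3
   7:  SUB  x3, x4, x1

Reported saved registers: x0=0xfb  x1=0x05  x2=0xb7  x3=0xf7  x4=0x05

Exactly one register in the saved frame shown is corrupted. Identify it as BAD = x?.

after  0: x0=0xfb x1=0x7b x2=0xb2 x3=0xb2 x4=0x05  N=0 Z=0
after  1: x0=0xfb x1=0xb7 x2=0xb2 x3=0xb2 x4=0x05  N=1 Z=0
after  2: x0=0xfb x1=0xb7 x2=0xb2 x3=0x05 x4=0x05  N=0 Z=0
after  3: x0=0xfb x1=0xb7 x2=0xb2 x3=0xb7 x4=0x05  N=1 Z=0
after  4: x0=0xfb x1=0x05 x2=0xb2 x3=0xb7 x4=0x05  N=0 Z=0
after  5: x0=0xfb x1=0x05 x2=0xb7 x3=0xb7 x4=0x05  N=1 Z=0
after  6: x0=0xfb x1=0x05 x2=0xb7 x3=0xb7 x4=0x05  N=1 Z=0
-- IRQ taken; context saved, return-PC = 7 --
mismatch: x3: reported 0xf7 vs actual 0xb7

BAD = x3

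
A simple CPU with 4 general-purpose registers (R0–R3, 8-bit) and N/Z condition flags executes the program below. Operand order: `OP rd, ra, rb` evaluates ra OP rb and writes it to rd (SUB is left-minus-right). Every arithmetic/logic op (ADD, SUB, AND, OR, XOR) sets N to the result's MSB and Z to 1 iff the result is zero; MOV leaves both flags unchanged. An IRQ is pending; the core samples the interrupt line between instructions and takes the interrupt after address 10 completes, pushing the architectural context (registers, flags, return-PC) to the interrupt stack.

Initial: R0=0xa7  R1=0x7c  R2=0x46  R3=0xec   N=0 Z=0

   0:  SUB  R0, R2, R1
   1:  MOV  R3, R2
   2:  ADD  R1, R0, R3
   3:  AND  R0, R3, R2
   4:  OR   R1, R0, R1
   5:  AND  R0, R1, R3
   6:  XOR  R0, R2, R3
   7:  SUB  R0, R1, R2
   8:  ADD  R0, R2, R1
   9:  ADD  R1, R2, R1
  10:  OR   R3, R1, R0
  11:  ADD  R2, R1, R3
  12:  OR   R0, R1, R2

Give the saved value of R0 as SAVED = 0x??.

after  0: R0=0xca R1=0x7c R2=0x46 R3=0xec  N=1 Z=0
after  1: R0=0xca R1=0x7c R2=0x46 R3=0x46  N=1 Z=0
after  2: R0=0xca R1=0x10 R2=0x46 R3=0x46  N=0 Z=0
after  3: R0=0x46 R1=0x10 R2=0x46 R3=0x46  N=0 Z=0
after  4: R0=0x46 R1=0x56 R2=0x46 R3=0x46  N=0 Z=0
after  5: R0=0x46 R1=0x56 R2=0x46 R3=0x46  N=0 Z=0
after  6: R0=0x00 R1=0x56 R2=0x46 R3=0x46  N=0 Z=1
after  7: R0=0x10 R1=0x56 R2=0x46 R3=0x46  N=0 Z=0
after  8: R0=0x9c R1=0x56 R2=0x46 R3=0x46  N=1 Z=0
after  9: R0=0x9c R1=0x9c R2=0x46 R3=0x46  N=1 Z=0
after 10: R0=0x9c R1=0x9c R2=0x46 R3=0x9c  N=1 Z=0
-- IRQ taken; context saved, return-PC = 11 --

SAVED = 0x9c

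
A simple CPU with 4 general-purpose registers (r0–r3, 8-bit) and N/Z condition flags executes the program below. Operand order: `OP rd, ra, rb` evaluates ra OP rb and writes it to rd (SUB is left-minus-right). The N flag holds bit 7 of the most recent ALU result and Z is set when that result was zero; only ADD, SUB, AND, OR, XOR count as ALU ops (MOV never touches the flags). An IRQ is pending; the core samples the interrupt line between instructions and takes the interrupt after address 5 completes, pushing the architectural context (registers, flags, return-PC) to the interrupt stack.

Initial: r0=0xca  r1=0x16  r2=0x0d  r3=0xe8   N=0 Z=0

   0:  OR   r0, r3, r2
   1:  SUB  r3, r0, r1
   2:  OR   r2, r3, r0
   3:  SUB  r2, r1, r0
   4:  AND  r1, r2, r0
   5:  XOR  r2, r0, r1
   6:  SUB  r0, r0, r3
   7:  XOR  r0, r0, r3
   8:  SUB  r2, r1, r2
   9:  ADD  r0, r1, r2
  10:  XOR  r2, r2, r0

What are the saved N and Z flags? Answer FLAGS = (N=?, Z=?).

FLAGS = (N=1, Z=0)

after  0: r0=0xed r1=0x16 r2=0x0d r3=0xe8  N=1 Z=0
after  1: r0=0xed r1=0x16 r2=0x0d r3=0xd7  N=1 Z=0
after  2: r0=0xed r1=0x16 r2=0xff r3=0xd7  N=1 Z=0
after  3: r0=0xed r1=0x16 r2=0x29 r3=0xd7  N=0 Z=0
after  4: r0=0xed r1=0x29 r2=0x29 r3=0xd7  N=0 Z=0
after  5: r0=0xed r1=0x29 r2=0xc4 r3=0xd7  N=1 Z=0
-- IRQ taken; context saved, return-PC = 6 --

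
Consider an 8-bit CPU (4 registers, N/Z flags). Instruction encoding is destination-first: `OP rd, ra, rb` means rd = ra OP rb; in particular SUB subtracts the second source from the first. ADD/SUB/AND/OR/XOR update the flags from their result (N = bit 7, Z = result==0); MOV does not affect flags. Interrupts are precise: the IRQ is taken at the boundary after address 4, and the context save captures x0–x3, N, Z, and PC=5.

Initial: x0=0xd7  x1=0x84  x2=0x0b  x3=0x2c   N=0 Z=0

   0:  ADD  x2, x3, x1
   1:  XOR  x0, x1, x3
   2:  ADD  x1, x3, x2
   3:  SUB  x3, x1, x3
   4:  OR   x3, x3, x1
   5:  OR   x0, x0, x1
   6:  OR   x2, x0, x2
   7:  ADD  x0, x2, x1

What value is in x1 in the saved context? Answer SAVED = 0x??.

SAVED = 0xdc

after  0: x0=0xd7 x1=0x84 x2=0xb0 x3=0x2c  N=1 Z=0
after  1: x0=0xa8 x1=0x84 x2=0xb0 x3=0x2c  N=1 Z=0
after  2: x0=0xa8 x1=0xdc x2=0xb0 x3=0x2c  N=1 Z=0
after  3: x0=0xa8 x1=0xdc x2=0xb0 x3=0xb0  N=1 Z=0
after  4: x0=0xa8 x1=0xdc x2=0xb0 x3=0xfc  N=1 Z=0
-- IRQ taken; context saved, return-PC = 5 --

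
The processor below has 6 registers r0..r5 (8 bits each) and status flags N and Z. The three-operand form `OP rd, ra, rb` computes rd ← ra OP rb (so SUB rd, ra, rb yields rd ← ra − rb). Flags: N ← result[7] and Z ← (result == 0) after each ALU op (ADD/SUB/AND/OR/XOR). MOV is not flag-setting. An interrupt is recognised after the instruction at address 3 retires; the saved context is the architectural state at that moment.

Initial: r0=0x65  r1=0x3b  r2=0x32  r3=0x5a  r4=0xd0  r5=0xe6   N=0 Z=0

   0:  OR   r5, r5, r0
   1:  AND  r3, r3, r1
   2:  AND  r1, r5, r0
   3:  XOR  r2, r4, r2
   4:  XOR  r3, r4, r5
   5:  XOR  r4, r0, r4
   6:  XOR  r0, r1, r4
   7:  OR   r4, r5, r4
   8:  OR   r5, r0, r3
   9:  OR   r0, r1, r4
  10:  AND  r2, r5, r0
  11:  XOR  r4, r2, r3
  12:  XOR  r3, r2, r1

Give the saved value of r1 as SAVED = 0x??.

after  0: r0=0x65 r1=0x3b r2=0x32 r3=0x5a r4=0xd0 r5=0xe7  N=1 Z=0
after  1: r0=0x65 r1=0x3b r2=0x32 r3=0x1a r4=0xd0 r5=0xe7  N=0 Z=0
after  2: r0=0x65 r1=0x65 r2=0x32 r3=0x1a r4=0xd0 r5=0xe7  N=0 Z=0
after  3: r0=0x65 r1=0x65 r2=0xe2 r3=0x1a r4=0xd0 r5=0xe7  N=1 Z=0
-- IRQ taken; context saved, return-PC = 4 --

SAVED = 0x65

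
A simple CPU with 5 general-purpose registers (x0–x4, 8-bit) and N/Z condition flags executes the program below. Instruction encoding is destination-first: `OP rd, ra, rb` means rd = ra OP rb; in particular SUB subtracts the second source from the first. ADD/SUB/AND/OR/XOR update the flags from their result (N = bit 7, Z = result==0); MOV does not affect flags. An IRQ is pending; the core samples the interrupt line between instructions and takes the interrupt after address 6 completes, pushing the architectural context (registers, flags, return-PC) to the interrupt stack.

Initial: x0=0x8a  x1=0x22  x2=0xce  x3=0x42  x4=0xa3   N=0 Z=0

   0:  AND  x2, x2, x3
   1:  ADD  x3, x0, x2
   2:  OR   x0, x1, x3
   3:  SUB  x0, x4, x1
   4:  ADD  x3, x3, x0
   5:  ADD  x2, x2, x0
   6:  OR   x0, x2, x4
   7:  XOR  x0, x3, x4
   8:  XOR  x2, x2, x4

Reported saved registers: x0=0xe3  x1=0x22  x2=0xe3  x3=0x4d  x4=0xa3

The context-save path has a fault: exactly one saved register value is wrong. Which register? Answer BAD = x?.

after  0: x0=0x8a x1=0x22 x2=0x42 x3=0x42 x4=0xa3  N=0 Z=0
after  1: x0=0x8a x1=0x22 x2=0x42 x3=0xcc x4=0xa3  N=1 Z=0
after  2: x0=0xee x1=0x22 x2=0x42 x3=0xcc x4=0xa3  N=1 Z=0
after  3: x0=0x81 x1=0x22 x2=0x42 x3=0xcc x4=0xa3  N=1 Z=0
after  4: x0=0x81 x1=0x22 x2=0x42 x3=0x4d x4=0xa3  N=0 Z=0
after  5: x0=0x81 x1=0x22 x2=0xc3 x3=0x4d x4=0xa3  N=1 Z=0
after  6: x0=0xe3 x1=0x22 x2=0xc3 x3=0x4d x4=0xa3  N=1 Z=0
-- IRQ taken; context saved, return-PC = 7 --
mismatch: x2: reported 0xe3 vs actual 0xc3

BAD = x2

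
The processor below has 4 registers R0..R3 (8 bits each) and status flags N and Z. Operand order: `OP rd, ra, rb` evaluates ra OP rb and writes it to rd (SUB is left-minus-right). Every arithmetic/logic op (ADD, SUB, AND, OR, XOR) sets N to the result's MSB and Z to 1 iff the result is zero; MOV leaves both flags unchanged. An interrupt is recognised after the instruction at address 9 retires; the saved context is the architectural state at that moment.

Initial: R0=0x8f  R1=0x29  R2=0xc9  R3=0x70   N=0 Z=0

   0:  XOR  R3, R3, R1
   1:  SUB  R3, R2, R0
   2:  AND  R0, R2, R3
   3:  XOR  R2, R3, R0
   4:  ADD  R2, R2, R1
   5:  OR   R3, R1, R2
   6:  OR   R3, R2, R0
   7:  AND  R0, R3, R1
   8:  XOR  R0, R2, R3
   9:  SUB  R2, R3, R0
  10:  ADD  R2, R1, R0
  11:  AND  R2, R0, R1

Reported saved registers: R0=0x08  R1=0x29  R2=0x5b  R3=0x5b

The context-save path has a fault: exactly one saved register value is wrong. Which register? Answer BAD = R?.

after  0: R0=0x8f R1=0x29 R2=0xc9 R3=0x59  N=0 Z=0
after  1: R0=0x8f R1=0x29 R2=0xc9 R3=0x3a  N=0 Z=0
after  2: R0=0x08 R1=0x29 R2=0xc9 R3=0x3a  N=0 Z=0
after  3: R0=0x08 R1=0x29 R2=0x32 R3=0x3a  N=0 Z=0
after  4: R0=0x08 R1=0x29 R2=0x5b R3=0x3a  N=0 Z=0
after  5: R0=0x08 R1=0x29 R2=0x5b R3=0x7b  N=0 Z=0
after  6: R0=0x08 R1=0x29 R2=0x5b R3=0x5b  N=0 Z=0
after  7: R0=0x09 R1=0x29 R2=0x5b R3=0x5b  N=0 Z=0
after  8: R0=0x00 R1=0x29 R2=0x5b R3=0x5b  N=0 Z=1
after  9: R0=0x00 R1=0x29 R2=0x5b R3=0x5b  N=0 Z=0
-- IRQ taken; context saved, return-PC = 10 --
mismatch: R0: reported 0x08 vs actual 0x00

BAD = R0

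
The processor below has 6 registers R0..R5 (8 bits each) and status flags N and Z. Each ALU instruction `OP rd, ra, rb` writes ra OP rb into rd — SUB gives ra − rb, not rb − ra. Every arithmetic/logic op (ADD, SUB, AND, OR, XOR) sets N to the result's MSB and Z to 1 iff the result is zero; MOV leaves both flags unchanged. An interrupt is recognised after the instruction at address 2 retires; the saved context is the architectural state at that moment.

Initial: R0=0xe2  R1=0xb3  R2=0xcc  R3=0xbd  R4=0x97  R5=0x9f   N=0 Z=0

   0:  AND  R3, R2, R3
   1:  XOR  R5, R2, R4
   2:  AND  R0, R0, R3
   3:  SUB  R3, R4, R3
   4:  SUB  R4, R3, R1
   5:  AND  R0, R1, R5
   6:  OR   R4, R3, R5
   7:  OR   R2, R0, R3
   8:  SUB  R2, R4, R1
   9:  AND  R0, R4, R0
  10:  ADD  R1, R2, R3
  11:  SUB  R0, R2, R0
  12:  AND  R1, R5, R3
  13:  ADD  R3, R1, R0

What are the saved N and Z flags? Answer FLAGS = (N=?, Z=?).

FLAGS = (N=1, Z=0)

after  0: R0=0xe2 R1=0xb3 R2=0xcc R3=0x8c R4=0x97 R5=0x9f  N=1 Z=0
after  1: R0=0xe2 R1=0xb3 R2=0xcc R3=0x8c R4=0x97 R5=0x5b  N=0 Z=0
after  2: R0=0x80 R1=0xb3 R2=0xcc R3=0x8c R4=0x97 R5=0x5b  N=1 Z=0
-- IRQ taken; context saved, return-PC = 3 --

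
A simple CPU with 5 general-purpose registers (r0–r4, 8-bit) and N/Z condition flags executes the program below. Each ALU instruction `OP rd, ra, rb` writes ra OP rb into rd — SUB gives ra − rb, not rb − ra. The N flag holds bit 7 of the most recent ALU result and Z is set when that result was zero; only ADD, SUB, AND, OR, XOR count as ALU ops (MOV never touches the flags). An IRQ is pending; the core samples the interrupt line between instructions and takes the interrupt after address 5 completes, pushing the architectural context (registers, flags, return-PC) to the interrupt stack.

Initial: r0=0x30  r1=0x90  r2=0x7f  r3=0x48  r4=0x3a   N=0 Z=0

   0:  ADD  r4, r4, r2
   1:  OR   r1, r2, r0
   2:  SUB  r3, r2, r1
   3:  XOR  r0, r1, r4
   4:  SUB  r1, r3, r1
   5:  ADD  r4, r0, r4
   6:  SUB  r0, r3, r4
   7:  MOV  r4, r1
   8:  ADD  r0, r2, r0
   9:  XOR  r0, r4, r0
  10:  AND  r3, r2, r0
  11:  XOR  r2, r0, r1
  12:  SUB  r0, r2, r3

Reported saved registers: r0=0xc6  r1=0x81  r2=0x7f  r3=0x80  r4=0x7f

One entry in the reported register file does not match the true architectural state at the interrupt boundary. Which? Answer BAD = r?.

BAD = r3

after  0: r0=0x30 r1=0x90 r2=0x7f r3=0x48 r4=0xb9  N=1 Z=0
after  1: r0=0x30 r1=0x7f r2=0x7f r3=0x48 r4=0xb9  N=0 Z=0
after  2: r0=0x30 r1=0x7f r2=0x7f r3=0x00 r4=0xb9  N=0 Z=1
after  3: r0=0xc6 r1=0x7f r2=0x7f r3=0x00 r4=0xb9  N=1 Z=0
after  4: r0=0xc6 r1=0x81 r2=0x7f r3=0x00 r4=0xb9  N=1 Z=0
after  5: r0=0xc6 r1=0x81 r2=0x7f r3=0x00 r4=0x7f  N=0 Z=0
-- IRQ taken; context saved, return-PC = 6 --
mismatch: r3: reported 0x80 vs actual 0x00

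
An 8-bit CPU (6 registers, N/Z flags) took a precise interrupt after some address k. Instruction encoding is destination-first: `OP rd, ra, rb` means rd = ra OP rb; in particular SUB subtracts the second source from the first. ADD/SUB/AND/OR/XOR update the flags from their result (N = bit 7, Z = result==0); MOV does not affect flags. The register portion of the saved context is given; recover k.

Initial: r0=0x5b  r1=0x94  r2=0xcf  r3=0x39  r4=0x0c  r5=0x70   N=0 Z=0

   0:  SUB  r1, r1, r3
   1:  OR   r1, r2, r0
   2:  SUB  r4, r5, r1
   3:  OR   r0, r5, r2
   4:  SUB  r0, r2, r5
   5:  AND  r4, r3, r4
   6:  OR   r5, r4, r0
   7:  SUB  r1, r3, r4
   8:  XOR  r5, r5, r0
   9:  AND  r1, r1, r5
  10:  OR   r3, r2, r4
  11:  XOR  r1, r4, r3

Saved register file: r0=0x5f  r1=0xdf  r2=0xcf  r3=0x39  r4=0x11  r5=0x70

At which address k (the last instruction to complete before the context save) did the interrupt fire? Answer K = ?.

after  0: r0=0x5b r1=0x5b r2=0xcf r3=0x39 r4=0x0c r5=0x70  N=0 Z=0
after  1: r0=0x5b r1=0xdf r2=0xcf r3=0x39 r4=0x0c r5=0x70  N=1 Z=0
after  2: r0=0x5b r1=0xdf r2=0xcf r3=0x39 r4=0x91 r5=0x70  N=1 Z=0
after  3: r0=0xff r1=0xdf r2=0xcf r3=0x39 r4=0x91 r5=0x70  N=1 Z=0
after  4: r0=0x5f r1=0xdf r2=0xcf r3=0x39 r4=0x91 r5=0x70  N=0 Z=0
after  5: r0=0x5f r1=0xdf r2=0xcf r3=0x39 r4=0x11 r5=0x70  N=0 Z=0
-- IRQ taken; context saved, return-PC = 6 --

K = 5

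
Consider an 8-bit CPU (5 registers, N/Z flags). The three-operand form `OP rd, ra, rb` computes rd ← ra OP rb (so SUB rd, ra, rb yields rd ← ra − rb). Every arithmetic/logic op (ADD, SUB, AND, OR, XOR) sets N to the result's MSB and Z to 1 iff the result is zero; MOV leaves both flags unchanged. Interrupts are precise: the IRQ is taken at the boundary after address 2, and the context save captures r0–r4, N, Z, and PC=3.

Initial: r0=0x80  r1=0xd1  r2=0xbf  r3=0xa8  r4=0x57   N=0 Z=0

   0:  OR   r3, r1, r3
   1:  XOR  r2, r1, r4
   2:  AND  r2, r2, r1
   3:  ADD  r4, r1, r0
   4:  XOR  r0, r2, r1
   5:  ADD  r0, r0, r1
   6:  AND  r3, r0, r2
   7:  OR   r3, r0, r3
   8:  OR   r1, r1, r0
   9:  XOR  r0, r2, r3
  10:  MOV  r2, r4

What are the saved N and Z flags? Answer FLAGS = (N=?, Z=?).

after  0: r0=0x80 r1=0xd1 r2=0xbf r3=0xf9 r4=0x57  N=1 Z=0
after  1: r0=0x80 r1=0xd1 r2=0x86 r3=0xf9 r4=0x57  N=1 Z=0
after  2: r0=0x80 r1=0xd1 r2=0x80 r3=0xf9 r4=0x57  N=1 Z=0
-- IRQ taken; context saved, return-PC = 3 --

FLAGS = (N=1, Z=0)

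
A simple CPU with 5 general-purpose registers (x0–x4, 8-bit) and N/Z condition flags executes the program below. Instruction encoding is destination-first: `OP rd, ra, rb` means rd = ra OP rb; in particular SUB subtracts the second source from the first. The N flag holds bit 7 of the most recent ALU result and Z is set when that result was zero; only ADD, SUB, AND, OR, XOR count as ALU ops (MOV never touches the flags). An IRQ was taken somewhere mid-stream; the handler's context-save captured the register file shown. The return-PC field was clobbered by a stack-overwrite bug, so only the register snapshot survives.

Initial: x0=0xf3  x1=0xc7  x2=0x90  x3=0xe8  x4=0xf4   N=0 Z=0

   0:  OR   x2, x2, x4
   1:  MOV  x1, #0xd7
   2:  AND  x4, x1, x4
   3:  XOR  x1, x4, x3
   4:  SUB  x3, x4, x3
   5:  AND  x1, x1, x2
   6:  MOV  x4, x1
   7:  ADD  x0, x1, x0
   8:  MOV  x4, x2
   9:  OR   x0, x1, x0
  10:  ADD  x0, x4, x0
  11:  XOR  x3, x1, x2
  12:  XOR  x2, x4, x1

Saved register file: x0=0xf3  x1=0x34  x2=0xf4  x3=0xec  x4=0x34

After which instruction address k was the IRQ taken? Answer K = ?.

K = 6

after  0: x0=0xf3 x1=0xc7 x2=0xf4 x3=0xe8 x4=0xf4  N=1 Z=0
after  1: x0=0xf3 x1=0xd7 x2=0xf4 x3=0xe8 x4=0xf4  N=1 Z=0
after  2: x0=0xf3 x1=0xd7 x2=0xf4 x3=0xe8 x4=0xd4  N=1 Z=0
after  3: x0=0xf3 x1=0x3c x2=0xf4 x3=0xe8 x4=0xd4  N=0 Z=0
after  4: x0=0xf3 x1=0x3c x2=0xf4 x3=0xec x4=0xd4  N=1 Z=0
after  5: x0=0xf3 x1=0x34 x2=0xf4 x3=0xec x4=0xd4  N=0 Z=0
after  6: x0=0xf3 x1=0x34 x2=0xf4 x3=0xec x4=0x34  N=0 Z=0
-- IRQ taken; context saved, return-PC = 7 --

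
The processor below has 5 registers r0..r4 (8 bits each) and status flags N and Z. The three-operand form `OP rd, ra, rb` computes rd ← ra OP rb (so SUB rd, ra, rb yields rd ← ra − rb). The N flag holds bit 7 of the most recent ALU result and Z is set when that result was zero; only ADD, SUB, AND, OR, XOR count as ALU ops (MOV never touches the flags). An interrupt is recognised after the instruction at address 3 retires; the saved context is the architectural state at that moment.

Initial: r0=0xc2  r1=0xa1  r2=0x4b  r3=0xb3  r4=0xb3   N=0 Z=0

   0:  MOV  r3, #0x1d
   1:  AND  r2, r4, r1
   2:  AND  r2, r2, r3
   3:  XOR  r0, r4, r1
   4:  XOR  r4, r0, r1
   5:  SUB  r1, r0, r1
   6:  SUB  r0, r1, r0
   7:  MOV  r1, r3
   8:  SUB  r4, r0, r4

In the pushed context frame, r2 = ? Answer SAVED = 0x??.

SAVED = 0x01

after  0: r0=0xc2 r1=0xa1 r2=0x4b r3=0x1d r4=0xb3  N=0 Z=0
after  1: r0=0xc2 r1=0xa1 r2=0xa1 r3=0x1d r4=0xb3  N=1 Z=0
after  2: r0=0xc2 r1=0xa1 r2=0x01 r3=0x1d r4=0xb3  N=0 Z=0
after  3: r0=0x12 r1=0xa1 r2=0x01 r3=0x1d r4=0xb3  N=0 Z=0
-- IRQ taken; context saved, return-PC = 4 --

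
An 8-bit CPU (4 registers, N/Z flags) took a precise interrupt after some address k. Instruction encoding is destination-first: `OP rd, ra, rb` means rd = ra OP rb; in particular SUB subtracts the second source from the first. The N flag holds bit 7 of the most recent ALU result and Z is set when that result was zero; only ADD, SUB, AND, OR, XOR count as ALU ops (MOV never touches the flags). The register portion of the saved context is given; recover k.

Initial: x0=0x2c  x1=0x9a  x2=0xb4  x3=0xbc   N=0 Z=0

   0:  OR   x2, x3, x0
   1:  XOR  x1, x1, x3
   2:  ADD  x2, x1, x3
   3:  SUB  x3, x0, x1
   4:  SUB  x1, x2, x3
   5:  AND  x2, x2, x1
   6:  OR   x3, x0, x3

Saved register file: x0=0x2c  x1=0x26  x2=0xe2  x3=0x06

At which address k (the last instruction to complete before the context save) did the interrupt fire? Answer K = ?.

K = 3

after  0: x0=0x2c x1=0x9a x2=0xbc x3=0xbc  N=1 Z=0
after  1: x0=0x2c x1=0x26 x2=0xbc x3=0xbc  N=0 Z=0
after  2: x0=0x2c x1=0x26 x2=0xe2 x3=0xbc  N=1 Z=0
after  3: x0=0x2c x1=0x26 x2=0xe2 x3=0x06  N=0 Z=0
-- IRQ taken; context saved, return-PC = 4 --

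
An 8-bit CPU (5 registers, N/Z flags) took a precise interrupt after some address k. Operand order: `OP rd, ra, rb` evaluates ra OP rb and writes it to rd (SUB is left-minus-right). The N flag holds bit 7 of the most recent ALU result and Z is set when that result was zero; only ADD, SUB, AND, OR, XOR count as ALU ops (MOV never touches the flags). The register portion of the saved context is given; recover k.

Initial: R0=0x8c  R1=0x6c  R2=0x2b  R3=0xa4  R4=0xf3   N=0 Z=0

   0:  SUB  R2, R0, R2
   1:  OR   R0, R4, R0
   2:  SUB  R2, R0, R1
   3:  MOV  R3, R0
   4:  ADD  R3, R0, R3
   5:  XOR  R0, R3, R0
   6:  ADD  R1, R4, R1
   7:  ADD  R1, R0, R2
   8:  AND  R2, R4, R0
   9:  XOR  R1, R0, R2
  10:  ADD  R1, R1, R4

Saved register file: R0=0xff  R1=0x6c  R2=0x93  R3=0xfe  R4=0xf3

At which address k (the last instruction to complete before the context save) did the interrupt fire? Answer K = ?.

after  0: R0=0x8c R1=0x6c R2=0x61 R3=0xa4 R4=0xf3  N=0 Z=0
after  1: R0=0xff R1=0x6c R2=0x61 R3=0xa4 R4=0xf3  N=1 Z=0
after  2: R0=0xff R1=0x6c R2=0x93 R3=0xa4 R4=0xf3  N=1 Z=0
after  3: R0=0xff R1=0x6c R2=0x93 R3=0xff R4=0xf3  N=1 Z=0
after  4: R0=0xff R1=0x6c R2=0x93 R3=0xfe R4=0xf3  N=1 Z=0
-- IRQ taken; context saved, return-PC = 5 --

K = 4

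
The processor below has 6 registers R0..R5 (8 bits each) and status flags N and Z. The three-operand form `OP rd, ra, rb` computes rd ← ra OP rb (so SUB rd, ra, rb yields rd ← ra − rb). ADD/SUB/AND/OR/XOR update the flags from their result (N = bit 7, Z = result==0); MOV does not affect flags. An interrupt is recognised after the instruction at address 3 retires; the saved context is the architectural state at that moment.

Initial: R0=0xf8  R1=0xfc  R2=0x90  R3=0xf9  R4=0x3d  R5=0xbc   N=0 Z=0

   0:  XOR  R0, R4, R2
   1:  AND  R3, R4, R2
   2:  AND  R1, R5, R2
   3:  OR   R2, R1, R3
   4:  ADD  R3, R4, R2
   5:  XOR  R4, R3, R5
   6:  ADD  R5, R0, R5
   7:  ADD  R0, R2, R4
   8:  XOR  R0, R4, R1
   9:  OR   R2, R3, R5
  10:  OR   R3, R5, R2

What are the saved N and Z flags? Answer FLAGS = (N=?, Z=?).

after  0: R0=0xad R1=0xfc R2=0x90 R3=0xf9 R4=0x3d R5=0xbc  N=1 Z=0
after  1: R0=0xad R1=0xfc R2=0x90 R3=0x10 R4=0x3d R5=0xbc  N=0 Z=0
after  2: R0=0xad R1=0x90 R2=0x90 R3=0x10 R4=0x3d R5=0xbc  N=1 Z=0
after  3: R0=0xad R1=0x90 R2=0x90 R3=0x10 R4=0x3d R5=0xbc  N=1 Z=0
-- IRQ taken; context saved, return-PC = 4 --

FLAGS = (N=1, Z=0)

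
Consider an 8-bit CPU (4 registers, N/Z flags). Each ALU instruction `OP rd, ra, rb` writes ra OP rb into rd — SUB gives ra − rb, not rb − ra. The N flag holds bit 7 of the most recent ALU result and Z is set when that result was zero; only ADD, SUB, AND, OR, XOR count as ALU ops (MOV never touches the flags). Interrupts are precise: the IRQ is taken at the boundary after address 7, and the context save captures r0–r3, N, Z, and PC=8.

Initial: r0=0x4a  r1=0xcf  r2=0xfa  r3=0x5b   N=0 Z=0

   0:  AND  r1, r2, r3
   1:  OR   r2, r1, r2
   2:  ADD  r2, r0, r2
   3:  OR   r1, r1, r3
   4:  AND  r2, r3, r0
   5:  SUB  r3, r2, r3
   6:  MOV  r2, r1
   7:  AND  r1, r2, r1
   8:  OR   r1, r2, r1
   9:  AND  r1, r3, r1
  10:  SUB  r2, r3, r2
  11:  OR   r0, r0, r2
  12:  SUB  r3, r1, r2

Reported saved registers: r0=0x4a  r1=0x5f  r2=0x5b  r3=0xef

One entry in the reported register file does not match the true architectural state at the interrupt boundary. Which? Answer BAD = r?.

BAD = r1

after  0: r0=0x4a r1=0x5a r2=0xfa r3=0x5b  N=0 Z=0
after  1: r0=0x4a r1=0x5a r2=0xfa r3=0x5b  N=1 Z=0
after  2: r0=0x4a r1=0x5a r2=0x44 r3=0x5b  N=0 Z=0
after  3: r0=0x4a r1=0x5b r2=0x44 r3=0x5b  N=0 Z=0
after  4: r0=0x4a r1=0x5b r2=0x4a r3=0x5b  N=0 Z=0
after  5: r0=0x4a r1=0x5b r2=0x4a r3=0xef  N=1 Z=0
after  6: r0=0x4a r1=0x5b r2=0x5b r3=0xef  N=1 Z=0
after  7: r0=0x4a r1=0x5b r2=0x5b r3=0xef  N=0 Z=0
-- IRQ taken; context saved, return-PC = 8 --
mismatch: r1: reported 0x5f vs actual 0x5b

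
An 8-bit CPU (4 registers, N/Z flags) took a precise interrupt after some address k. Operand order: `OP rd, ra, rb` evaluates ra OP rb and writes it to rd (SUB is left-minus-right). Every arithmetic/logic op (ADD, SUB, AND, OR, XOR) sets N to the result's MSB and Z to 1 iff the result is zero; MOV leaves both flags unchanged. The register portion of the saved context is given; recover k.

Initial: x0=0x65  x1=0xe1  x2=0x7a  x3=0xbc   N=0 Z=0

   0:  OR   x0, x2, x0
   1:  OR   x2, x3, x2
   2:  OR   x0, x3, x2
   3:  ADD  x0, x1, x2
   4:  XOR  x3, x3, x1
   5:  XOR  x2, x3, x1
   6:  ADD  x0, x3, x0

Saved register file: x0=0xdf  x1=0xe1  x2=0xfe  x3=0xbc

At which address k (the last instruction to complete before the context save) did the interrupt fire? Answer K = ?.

K = 3

after  0: x0=0x7f x1=0xe1 x2=0x7a x3=0xbc  N=0 Z=0
after  1: x0=0x7f x1=0xe1 x2=0xfe x3=0xbc  N=1 Z=0
after  2: x0=0xfe x1=0xe1 x2=0xfe x3=0xbc  N=1 Z=0
after  3: x0=0xdf x1=0xe1 x2=0xfe x3=0xbc  N=1 Z=0
-- IRQ taken; context saved, return-PC = 4 --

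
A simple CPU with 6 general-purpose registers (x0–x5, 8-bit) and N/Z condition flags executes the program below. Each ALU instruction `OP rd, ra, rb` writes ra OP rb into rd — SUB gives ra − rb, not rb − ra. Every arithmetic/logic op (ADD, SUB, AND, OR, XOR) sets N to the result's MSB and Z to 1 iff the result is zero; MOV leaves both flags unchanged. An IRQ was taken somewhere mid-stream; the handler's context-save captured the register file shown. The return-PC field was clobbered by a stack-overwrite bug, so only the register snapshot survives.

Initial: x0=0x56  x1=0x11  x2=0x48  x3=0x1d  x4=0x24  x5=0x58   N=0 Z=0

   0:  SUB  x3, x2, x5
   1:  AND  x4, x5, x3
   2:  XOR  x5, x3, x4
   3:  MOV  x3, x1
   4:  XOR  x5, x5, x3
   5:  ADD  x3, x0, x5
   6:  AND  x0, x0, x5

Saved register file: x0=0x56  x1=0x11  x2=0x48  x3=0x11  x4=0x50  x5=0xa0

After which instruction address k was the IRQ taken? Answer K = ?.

K = 3

after  0: x0=0x56 x1=0x11 x2=0x48 x3=0xf0 x4=0x24 x5=0x58  N=1 Z=0
after  1: x0=0x56 x1=0x11 x2=0x48 x3=0xf0 x4=0x50 x5=0x58  N=0 Z=0
after  2: x0=0x56 x1=0x11 x2=0x48 x3=0xf0 x4=0x50 x5=0xa0  N=1 Z=0
after  3: x0=0x56 x1=0x11 x2=0x48 x3=0x11 x4=0x50 x5=0xa0  N=1 Z=0
-- IRQ taken; context saved, return-PC = 4 --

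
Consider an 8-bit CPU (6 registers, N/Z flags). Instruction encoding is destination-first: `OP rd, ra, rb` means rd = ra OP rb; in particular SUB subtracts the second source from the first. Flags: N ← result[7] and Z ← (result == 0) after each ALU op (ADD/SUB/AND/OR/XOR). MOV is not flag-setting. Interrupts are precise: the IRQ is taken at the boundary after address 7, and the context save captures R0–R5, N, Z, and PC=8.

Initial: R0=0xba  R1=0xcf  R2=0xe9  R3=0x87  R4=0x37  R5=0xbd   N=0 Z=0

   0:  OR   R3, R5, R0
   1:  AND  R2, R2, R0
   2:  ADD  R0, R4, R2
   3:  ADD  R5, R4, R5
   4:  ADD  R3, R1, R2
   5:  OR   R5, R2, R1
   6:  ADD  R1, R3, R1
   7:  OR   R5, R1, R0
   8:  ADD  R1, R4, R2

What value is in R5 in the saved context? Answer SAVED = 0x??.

SAVED = 0xdf

after  0: R0=0xba R1=0xcf R2=0xe9 R3=0xbf R4=0x37 R5=0xbd  N=1 Z=0
after  1: R0=0xba R1=0xcf R2=0xa8 R3=0xbf R4=0x37 R5=0xbd  N=1 Z=0
after  2: R0=0xdf R1=0xcf R2=0xa8 R3=0xbf R4=0x37 R5=0xbd  N=1 Z=0
after  3: R0=0xdf R1=0xcf R2=0xa8 R3=0xbf R4=0x37 R5=0xf4  N=1 Z=0
after  4: R0=0xdf R1=0xcf R2=0xa8 R3=0x77 R4=0x37 R5=0xf4  N=0 Z=0
after  5: R0=0xdf R1=0xcf R2=0xa8 R3=0x77 R4=0x37 R5=0xef  N=1 Z=0
after  6: R0=0xdf R1=0x46 R2=0xa8 R3=0x77 R4=0x37 R5=0xef  N=0 Z=0
after  7: R0=0xdf R1=0x46 R2=0xa8 R3=0x77 R4=0x37 R5=0xdf  N=1 Z=0
-- IRQ taken; context saved, return-PC = 8 --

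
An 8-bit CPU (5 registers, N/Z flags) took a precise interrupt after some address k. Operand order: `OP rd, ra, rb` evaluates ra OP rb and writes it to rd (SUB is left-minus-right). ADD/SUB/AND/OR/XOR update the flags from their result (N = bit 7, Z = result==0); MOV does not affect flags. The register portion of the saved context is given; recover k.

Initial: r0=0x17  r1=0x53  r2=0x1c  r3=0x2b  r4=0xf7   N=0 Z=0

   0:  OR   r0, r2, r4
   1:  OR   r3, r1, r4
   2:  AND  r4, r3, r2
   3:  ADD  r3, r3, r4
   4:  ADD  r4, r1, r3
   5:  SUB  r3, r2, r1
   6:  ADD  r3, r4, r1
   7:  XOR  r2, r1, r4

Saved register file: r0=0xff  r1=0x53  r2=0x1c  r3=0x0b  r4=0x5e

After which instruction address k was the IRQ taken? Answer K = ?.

after  0: r0=0xff r1=0x53 r2=0x1c r3=0x2b r4=0xf7  N=1 Z=0
after  1: r0=0xff r1=0x53 r2=0x1c r3=0xf7 r4=0xf7  N=1 Z=0
after  2: r0=0xff r1=0x53 r2=0x1c r3=0xf7 r4=0x14  N=0 Z=0
after  3: r0=0xff r1=0x53 r2=0x1c r3=0x0b r4=0x14  N=0 Z=0
after  4: r0=0xff r1=0x53 r2=0x1c r3=0x0b r4=0x5e  N=0 Z=0
-- IRQ taken; context saved, return-PC = 5 --

K = 4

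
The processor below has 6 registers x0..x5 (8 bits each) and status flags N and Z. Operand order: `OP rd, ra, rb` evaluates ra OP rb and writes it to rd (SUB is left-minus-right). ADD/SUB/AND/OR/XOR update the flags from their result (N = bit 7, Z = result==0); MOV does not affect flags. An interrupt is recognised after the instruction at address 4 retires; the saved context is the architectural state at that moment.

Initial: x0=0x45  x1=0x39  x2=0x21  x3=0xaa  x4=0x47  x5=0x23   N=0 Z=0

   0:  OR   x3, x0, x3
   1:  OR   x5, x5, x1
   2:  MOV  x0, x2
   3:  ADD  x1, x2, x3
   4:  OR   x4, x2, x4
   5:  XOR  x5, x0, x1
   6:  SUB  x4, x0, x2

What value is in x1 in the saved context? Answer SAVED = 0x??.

after  0: x0=0x45 x1=0x39 x2=0x21 x3=0xef x4=0x47 x5=0x23  N=1 Z=0
after  1: x0=0x45 x1=0x39 x2=0x21 x3=0xef x4=0x47 x5=0x3b  N=0 Z=0
after  2: x0=0x21 x1=0x39 x2=0x21 x3=0xef x4=0x47 x5=0x3b  N=0 Z=0
after  3: x0=0x21 x1=0x10 x2=0x21 x3=0xef x4=0x47 x5=0x3b  N=0 Z=0
after  4: x0=0x21 x1=0x10 x2=0x21 x3=0xef x4=0x67 x5=0x3b  N=0 Z=0
-- IRQ taken; context saved, return-PC = 5 --

SAVED = 0x10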